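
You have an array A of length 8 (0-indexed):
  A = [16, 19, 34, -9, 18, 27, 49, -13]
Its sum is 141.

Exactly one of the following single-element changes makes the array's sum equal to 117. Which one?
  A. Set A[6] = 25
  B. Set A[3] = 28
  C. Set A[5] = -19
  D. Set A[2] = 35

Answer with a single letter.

Option A: A[6] 49->25, delta=-24, new_sum=141+(-24)=117 <-- matches target
Option B: A[3] -9->28, delta=37, new_sum=141+(37)=178
Option C: A[5] 27->-19, delta=-46, new_sum=141+(-46)=95
Option D: A[2] 34->35, delta=1, new_sum=141+(1)=142

Answer: A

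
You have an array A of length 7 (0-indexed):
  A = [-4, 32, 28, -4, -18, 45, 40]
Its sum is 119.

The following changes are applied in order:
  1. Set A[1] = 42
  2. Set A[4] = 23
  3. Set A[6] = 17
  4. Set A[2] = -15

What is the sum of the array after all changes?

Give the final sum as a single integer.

Initial sum: 119
Change 1: A[1] 32 -> 42, delta = 10, sum = 129
Change 2: A[4] -18 -> 23, delta = 41, sum = 170
Change 3: A[6] 40 -> 17, delta = -23, sum = 147
Change 4: A[2] 28 -> -15, delta = -43, sum = 104

Answer: 104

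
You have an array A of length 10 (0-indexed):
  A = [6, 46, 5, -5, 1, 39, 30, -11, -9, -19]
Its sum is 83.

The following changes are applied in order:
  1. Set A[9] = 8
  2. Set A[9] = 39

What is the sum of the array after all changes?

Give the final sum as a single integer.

Answer: 141

Derivation:
Initial sum: 83
Change 1: A[9] -19 -> 8, delta = 27, sum = 110
Change 2: A[9] 8 -> 39, delta = 31, sum = 141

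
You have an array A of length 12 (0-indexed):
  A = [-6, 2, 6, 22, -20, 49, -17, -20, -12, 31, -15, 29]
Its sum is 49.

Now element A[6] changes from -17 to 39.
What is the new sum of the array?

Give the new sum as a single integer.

Answer: 105

Derivation:
Old value at index 6: -17
New value at index 6: 39
Delta = 39 - -17 = 56
New sum = old_sum + delta = 49 + (56) = 105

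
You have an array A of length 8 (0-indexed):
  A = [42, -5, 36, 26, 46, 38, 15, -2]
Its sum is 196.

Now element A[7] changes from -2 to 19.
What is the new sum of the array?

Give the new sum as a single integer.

Old value at index 7: -2
New value at index 7: 19
Delta = 19 - -2 = 21
New sum = old_sum + delta = 196 + (21) = 217

Answer: 217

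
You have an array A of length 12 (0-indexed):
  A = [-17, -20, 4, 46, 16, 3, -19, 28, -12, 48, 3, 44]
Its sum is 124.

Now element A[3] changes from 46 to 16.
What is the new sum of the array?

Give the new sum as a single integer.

Old value at index 3: 46
New value at index 3: 16
Delta = 16 - 46 = -30
New sum = old_sum + delta = 124 + (-30) = 94

Answer: 94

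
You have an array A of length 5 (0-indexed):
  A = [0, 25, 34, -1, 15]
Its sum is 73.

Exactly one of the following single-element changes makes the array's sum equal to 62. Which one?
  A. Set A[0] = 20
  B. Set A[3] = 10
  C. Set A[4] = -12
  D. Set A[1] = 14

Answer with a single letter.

Answer: D

Derivation:
Option A: A[0] 0->20, delta=20, new_sum=73+(20)=93
Option B: A[3] -1->10, delta=11, new_sum=73+(11)=84
Option C: A[4] 15->-12, delta=-27, new_sum=73+(-27)=46
Option D: A[1] 25->14, delta=-11, new_sum=73+(-11)=62 <-- matches target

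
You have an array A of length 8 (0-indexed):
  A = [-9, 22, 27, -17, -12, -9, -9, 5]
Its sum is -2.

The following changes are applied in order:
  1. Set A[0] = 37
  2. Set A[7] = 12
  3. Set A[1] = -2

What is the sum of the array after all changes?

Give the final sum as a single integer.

Answer: 27

Derivation:
Initial sum: -2
Change 1: A[0] -9 -> 37, delta = 46, sum = 44
Change 2: A[7] 5 -> 12, delta = 7, sum = 51
Change 3: A[1] 22 -> -2, delta = -24, sum = 27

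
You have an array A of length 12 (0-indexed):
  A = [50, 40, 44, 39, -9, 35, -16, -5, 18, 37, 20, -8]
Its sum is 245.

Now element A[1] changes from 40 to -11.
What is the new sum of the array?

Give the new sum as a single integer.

Old value at index 1: 40
New value at index 1: -11
Delta = -11 - 40 = -51
New sum = old_sum + delta = 245 + (-51) = 194

Answer: 194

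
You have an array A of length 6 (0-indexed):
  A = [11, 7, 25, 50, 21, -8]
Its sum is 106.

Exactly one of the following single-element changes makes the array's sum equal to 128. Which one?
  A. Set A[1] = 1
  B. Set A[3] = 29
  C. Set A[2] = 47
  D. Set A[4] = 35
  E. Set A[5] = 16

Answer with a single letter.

Answer: C

Derivation:
Option A: A[1] 7->1, delta=-6, new_sum=106+(-6)=100
Option B: A[3] 50->29, delta=-21, new_sum=106+(-21)=85
Option C: A[2] 25->47, delta=22, new_sum=106+(22)=128 <-- matches target
Option D: A[4] 21->35, delta=14, new_sum=106+(14)=120
Option E: A[5] -8->16, delta=24, new_sum=106+(24)=130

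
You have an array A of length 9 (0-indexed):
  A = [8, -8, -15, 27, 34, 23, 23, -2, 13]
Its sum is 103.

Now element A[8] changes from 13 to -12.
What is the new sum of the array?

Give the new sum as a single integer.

Old value at index 8: 13
New value at index 8: -12
Delta = -12 - 13 = -25
New sum = old_sum + delta = 103 + (-25) = 78

Answer: 78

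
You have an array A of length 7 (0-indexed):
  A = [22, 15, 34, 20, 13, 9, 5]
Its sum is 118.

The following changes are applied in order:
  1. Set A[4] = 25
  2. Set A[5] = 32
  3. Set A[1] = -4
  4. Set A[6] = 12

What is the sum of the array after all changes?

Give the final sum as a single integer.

Answer: 141

Derivation:
Initial sum: 118
Change 1: A[4] 13 -> 25, delta = 12, sum = 130
Change 2: A[5] 9 -> 32, delta = 23, sum = 153
Change 3: A[1] 15 -> -4, delta = -19, sum = 134
Change 4: A[6] 5 -> 12, delta = 7, sum = 141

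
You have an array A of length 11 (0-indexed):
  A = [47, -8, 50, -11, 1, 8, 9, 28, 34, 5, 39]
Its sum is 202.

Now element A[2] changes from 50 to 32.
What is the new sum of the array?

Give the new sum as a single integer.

Old value at index 2: 50
New value at index 2: 32
Delta = 32 - 50 = -18
New sum = old_sum + delta = 202 + (-18) = 184

Answer: 184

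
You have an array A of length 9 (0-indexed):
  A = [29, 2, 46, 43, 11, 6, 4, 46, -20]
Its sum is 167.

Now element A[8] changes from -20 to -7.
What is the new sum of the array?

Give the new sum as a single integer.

Old value at index 8: -20
New value at index 8: -7
Delta = -7 - -20 = 13
New sum = old_sum + delta = 167 + (13) = 180

Answer: 180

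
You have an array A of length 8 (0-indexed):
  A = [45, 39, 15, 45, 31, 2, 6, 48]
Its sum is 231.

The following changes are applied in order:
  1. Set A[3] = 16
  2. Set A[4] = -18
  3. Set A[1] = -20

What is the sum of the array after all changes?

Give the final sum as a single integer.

Initial sum: 231
Change 1: A[3] 45 -> 16, delta = -29, sum = 202
Change 2: A[4] 31 -> -18, delta = -49, sum = 153
Change 3: A[1] 39 -> -20, delta = -59, sum = 94

Answer: 94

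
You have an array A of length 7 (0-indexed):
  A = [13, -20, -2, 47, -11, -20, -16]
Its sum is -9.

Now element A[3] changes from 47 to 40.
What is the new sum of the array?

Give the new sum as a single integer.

Old value at index 3: 47
New value at index 3: 40
Delta = 40 - 47 = -7
New sum = old_sum + delta = -9 + (-7) = -16

Answer: -16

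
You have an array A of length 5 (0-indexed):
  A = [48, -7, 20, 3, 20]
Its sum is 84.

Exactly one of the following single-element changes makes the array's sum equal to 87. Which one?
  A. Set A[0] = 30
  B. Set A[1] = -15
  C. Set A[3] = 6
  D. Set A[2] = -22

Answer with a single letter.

Option A: A[0] 48->30, delta=-18, new_sum=84+(-18)=66
Option B: A[1] -7->-15, delta=-8, new_sum=84+(-8)=76
Option C: A[3] 3->6, delta=3, new_sum=84+(3)=87 <-- matches target
Option D: A[2] 20->-22, delta=-42, new_sum=84+(-42)=42

Answer: C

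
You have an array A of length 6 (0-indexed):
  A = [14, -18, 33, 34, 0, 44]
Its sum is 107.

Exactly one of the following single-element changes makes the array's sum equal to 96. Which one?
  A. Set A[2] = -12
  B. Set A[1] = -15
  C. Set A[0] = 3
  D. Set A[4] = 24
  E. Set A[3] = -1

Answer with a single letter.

Option A: A[2] 33->-12, delta=-45, new_sum=107+(-45)=62
Option B: A[1] -18->-15, delta=3, new_sum=107+(3)=110
Option C: A[0] 14->3, delta=-11, new_sum=107+(-11)=96 <-- matches target
Option D: A[4] 0->24, delta=24, new_sum=107+(24)=131
Option E: A[3] 34->-1, delta=-35, new_sum=107+(-35)=72

Answer: C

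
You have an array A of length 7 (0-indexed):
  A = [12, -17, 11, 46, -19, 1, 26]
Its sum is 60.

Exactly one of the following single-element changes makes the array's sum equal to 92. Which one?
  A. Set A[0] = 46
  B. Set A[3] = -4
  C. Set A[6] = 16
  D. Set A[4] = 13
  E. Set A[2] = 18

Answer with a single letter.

Answer: D

Derivation:
Option A: A[0] 12->46, delta=34, new_sum=60+(34)=94
Option B: A[3] 46->-4, delta=-50, new_sum=60+(-50)=10
Option C: A[6] 26->16, delta=-10, new_sum=60+(-10)=50
Option D: A[4] -19->13, delta=32, new_sum=60+(32)=92 <-- matches target
Option E: A[2] 11->18, delta=7, new_sum=60+(7)=67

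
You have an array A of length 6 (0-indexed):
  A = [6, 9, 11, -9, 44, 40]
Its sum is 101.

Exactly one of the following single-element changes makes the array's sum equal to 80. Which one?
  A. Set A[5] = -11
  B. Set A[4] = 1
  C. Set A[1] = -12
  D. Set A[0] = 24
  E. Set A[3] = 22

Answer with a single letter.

Answer: C

Derivation:
Option A: A[5] 40->-11, delta=-51, new_sum=101+(-51)=50
Option B: A[4] 44->1, delta=-43, new_sum=101+(-43)=58
Option C: A[1] 9->-12, delta=-21, new_sum=101+(-21)=80 <-- matches target
Option D: A[0] 6->24, delta=18, new_sum=101+(18)=119
Option E: A[3] -9->22, delta=31, new_sum=101+(31)=132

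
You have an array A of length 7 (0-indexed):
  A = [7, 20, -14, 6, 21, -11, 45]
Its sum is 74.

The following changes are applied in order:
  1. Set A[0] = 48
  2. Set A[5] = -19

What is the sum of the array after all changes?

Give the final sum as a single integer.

Initial sum: 74
Change 1: A[0] 7 -> 48, delta = 41, sum = 115
Change 2: A[5] -11 -> -19, delta = -8, sum = 107

Answer: 107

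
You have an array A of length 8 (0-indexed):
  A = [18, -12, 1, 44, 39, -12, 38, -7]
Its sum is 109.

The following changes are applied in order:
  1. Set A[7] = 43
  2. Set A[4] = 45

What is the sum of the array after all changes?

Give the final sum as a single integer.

Answer: 165

Derivation:
Initial sum: 109
Change 1: A[7] -7 -> 43, delta = 50, sum = 159
Change 2: A[4] 39 -> 45, delta = 6, sum = 165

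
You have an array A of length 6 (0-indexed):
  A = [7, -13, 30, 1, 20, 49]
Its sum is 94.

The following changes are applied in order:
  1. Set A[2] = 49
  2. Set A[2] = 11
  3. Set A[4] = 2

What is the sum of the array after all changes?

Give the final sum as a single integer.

Initial sum: 94
Change 1: A[2] 30 -> 49, delta = 19, sum = 113
Change 2: A[2] 49 -> 11, delta = -38, sum = 75
Change 3: A[4] 20 -> 2, delta = -18, sum = 57

Answer: 57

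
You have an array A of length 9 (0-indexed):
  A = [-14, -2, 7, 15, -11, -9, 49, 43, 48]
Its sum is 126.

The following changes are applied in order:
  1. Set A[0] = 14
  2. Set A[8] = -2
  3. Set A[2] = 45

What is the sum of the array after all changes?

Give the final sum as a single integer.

Answer: 142

Derivation:
Initial sum: 126
Change 1: A[0] -14 -> 14, delta = 28, sum = 154
Change 2: A[8] 48 -> -2, delta = -50, sum = 104
Change 3: A[2] 7 -> 45, delta = 38, sum = 142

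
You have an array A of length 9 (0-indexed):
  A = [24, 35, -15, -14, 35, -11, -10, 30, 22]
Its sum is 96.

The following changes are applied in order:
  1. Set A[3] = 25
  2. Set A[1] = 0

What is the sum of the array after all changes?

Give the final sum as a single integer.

Initial sum: 96
Change 1: A[3] -14 -> 25, delta = 39, sum = 135
Change 2: A[1] 35 -> 0, delta = -35, sum = 100

Answer: 100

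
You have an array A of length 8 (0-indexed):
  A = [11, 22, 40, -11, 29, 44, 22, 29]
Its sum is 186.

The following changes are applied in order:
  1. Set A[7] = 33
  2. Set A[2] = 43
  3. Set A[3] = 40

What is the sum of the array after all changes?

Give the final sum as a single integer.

Initial sum: 186
Change 1: A[7] 29 -> 33, delta = 4, sum = 190
Change 2: A[2] 40 -> 43, delta = 3, sum = 193
Change 3: A[3] -11 -> 40, delta = 51, sum = 244

Answer: 244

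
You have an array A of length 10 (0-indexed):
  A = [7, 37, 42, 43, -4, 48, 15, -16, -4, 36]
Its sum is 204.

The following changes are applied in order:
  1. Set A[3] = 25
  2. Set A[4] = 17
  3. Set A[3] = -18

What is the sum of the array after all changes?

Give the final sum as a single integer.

Initial sum: 204
Change 1: A[3] 43 -> 25, delta = -18, sum = 186
Change 2: A[4] -4 -> 17, delta = 21, sum = 207
Change 3: A[3] 25 -> -18, delta = -43, sum = 164

Answer: 164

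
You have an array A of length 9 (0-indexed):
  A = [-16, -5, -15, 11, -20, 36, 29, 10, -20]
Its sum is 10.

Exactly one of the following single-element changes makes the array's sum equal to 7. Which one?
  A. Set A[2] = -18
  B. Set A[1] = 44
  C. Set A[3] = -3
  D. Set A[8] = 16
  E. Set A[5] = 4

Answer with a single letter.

Option A: A[2] -15->-18, delta=-3, new_sum=10+(-3)=7 <-- matches target
Option B: A[1] -5->44, delta=49, new_sum=10+(49)=59
Option C: A[3] 11->-3, delta=-14, new_sum=10+(-14)=-4
Option D: A[8] -20->16, delta=36, new_sum=10+(36)=46
Option E: A[5] 36->4, delta=-32, new_sum=10+(-32)=-22

Answer: A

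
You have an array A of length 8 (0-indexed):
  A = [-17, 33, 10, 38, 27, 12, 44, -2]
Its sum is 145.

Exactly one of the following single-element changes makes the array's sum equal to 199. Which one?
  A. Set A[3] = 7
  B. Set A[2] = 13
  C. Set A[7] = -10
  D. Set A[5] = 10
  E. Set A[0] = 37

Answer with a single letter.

Answer: E

Derivation:
Option A: A[3] 38->7, delta=-31, new_sum=145+(-31)=114
Option B: A[2] 10->13, delta=3, new_sum=145+(3)=148
Option C: A[7] -2->-10, delta=-8, new_sum=145+(-8)=137
Option D: A[5] 12->10, delta=-2, new_sum=145+(-2)=143
Option E: A[0] -17->37, delta=54, new_sum=145+(54)=199 <-- matches target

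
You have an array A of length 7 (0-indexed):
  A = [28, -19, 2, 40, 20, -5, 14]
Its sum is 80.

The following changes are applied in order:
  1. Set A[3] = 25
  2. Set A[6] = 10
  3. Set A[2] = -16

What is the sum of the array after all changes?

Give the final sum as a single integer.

Initial sum: 80
Change 1: A[3] 40 -> 25, delta = -15, sum = 65
Change 2: A[6] 14 -> 10, delta = -4, sum = 61
Change 3: A[2] 2 -> -16, delta = -18, sum = 43

Answer: 43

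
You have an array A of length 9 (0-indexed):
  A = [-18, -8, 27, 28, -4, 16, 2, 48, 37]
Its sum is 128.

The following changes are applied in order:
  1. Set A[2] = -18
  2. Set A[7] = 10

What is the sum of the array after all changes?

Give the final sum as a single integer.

Answer: 45

Derivation:
Initial sum: 128
Change 1: A[2] 27 -> -18, delta = -45, sum = 83
Change 2: A[7] 48 -> 10, delta = -38, sum = 45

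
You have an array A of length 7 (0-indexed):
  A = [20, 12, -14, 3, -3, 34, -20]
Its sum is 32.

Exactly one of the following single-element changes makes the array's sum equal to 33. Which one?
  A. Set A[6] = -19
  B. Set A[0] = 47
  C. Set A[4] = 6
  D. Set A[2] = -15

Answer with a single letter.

Option A: A[6] -20->-19, delta=1, new_sum=32+(1)=33 <-- matches target
Option B: A[0] 20->47, delta=27, new_sum=32+(27)=59
Option C: A[4] -3->6, delta=9, new_sum=32+(9)=41
Option D: A[2] -14->-15, delta=-1, new_sum=32+(-1)=31

Answer: A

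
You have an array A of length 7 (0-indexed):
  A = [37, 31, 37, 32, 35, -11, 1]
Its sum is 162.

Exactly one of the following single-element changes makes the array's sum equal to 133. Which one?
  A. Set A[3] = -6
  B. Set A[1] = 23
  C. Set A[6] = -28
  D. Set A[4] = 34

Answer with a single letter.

Answer: C

Derivation:
Option A: A[3] 32->-6, delta=-38, new_sum=162+(-38)=124
Option B: A[1] 31->23, delta=-8, new_sum=162+(-8)=154
Option C: A[6] 1->-28, delta=-29, new_sum=162+(-29)=133 <-- matches target
Option D: A[4] 35->34, delta=-1, new_sum=162+(-1)=161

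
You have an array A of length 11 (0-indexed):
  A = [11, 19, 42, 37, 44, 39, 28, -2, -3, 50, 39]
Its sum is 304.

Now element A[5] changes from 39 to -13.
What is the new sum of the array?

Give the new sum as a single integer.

Old value at index 5: 39
New value at index 5: -13
Delta = -13 - 39 = -52
New sum = old_sum + delta = 304 + (-52) = 252

Answer: 252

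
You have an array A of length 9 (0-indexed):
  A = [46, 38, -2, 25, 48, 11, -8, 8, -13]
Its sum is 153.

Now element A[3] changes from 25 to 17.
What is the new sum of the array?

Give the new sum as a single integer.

Old value at index 3: 25
New value at index 3: 17
Delta = 17 - 25 = -8
New sum = old_sum + delta = 153 + (-8) = 145

Answer: 145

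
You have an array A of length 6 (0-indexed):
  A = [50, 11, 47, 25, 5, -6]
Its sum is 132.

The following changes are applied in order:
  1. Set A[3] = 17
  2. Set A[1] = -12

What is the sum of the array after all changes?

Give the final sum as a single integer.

Initial sum: 132
Change 1: A[3] 25 -> 17, delta = -8, sum = 124
Change 2: A[1] 11 -> -12, delta = -23, sum = 101

Answer: 101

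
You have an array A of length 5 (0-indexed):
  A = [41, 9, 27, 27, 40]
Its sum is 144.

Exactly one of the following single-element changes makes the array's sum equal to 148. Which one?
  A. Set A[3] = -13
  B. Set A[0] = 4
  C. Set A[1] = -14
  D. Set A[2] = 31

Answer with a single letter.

Answer: D

Derivation:
Option A: A[3] 27->-13, delta=-40, new_sum=144+(-40)=104
Option B: A[0] 41->4, delta=-37, new_sum=144+(-37)=107
Option C: A[1] 9->-14, delta=-23, new_sum=144+(-23)=121
Option D: A[2] 27->31, delta=4, new_sum=144+(4)=148 <-- matches target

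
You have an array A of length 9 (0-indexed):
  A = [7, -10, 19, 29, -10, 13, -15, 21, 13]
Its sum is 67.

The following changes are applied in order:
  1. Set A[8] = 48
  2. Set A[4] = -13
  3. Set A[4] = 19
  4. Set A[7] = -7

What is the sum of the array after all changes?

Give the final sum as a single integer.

Answer: 103

Derivation:
Initial sum: 67
Change 1: A[8] 13 -> 48, delta = 35, sum = 102
Change 2: A[4] -10 -> -13, delta = -3, sum = 99
Change 3: A[4] -13 -> 19, delta = 32, sum = 131
Change 4: A[7] 21 -> -7, delta = -28, sum = 103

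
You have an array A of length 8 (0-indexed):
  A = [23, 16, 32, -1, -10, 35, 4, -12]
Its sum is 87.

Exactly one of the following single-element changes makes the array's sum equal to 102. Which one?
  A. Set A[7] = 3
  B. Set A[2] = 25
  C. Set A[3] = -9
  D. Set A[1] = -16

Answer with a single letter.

Answer: A

Derivation:
Option A: A[7] -12->3, delta=15, new_sum=87+(15)=102 <-- matches target
Option B: A[2] 32->25, delta=-7, new_sum=87+(-7)=80
Option C: A[3] -1->-9, delta=-8, new_sum=87+(-8)=79
Option D: A[1] 16->-16, delta=-32, new_sum=87+(-32)=55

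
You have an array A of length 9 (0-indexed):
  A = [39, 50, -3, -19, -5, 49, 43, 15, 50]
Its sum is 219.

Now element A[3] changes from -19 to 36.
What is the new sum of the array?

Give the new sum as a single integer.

Answer: 274

Derivation:
Old value at index 3: -19
New value at index 3: 36
Delta = 36 - -19 = 55
New sum = old_sum + delta = 219 + (55) = 274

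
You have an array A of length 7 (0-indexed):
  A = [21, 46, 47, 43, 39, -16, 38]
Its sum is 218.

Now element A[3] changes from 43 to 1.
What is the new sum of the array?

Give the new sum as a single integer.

Old value at index 3: 43
New value at index 3: 1
Delta = 1 - 43 = -42
New sum = old_sum + delta = 218 + (-42) = 176

Answer: 176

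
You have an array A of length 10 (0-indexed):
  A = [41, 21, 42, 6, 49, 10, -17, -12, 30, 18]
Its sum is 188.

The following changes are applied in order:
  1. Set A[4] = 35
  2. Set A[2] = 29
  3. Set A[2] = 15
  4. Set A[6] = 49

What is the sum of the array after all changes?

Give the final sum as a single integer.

Initial sum: 188
Change 1: A[4] 49 -> 35, delta = -14, sum = 174
Change 2: A[2] 42 -> 29, delta = -13, sum = 161
Change 3: A[2] 29 -> 15, delta = -14, sum = 147
Change 4: A[6] -17 -> 49, delta = 66, sum = 213

Answer: 213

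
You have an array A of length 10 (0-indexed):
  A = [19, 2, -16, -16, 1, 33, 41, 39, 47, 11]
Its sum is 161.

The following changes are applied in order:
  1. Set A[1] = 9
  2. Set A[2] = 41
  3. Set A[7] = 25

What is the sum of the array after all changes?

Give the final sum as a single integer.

Answer: 211

Derivation:
Initial sum: 161
Change 1: A[1] 2 -> 9, delta = 7, sum = 168
Change 2: A[2] -16 -> 41, delta = 57, sum = 225
Change 3: A[7] 39 -> 25, delta = -14, sum = 211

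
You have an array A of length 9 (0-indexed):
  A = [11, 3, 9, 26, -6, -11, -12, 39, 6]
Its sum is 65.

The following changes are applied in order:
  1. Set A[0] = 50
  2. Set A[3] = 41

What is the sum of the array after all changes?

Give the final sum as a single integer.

Initial sum: 65
Change 1: A[0] 11 -> 50, delta = 39, sum = 104
Change 2: A[3] 26 -> 41, delta = 15, sum = 119

Answer: 119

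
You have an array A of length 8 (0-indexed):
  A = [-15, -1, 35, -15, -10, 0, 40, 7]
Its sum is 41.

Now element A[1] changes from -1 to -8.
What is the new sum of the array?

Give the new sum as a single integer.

Old value at index 1: -1
New value at index 1: -8
Delta = -8 - -1 = -7
New sum = old_sum + delta = 41 + (-7) = 34

Answer: 34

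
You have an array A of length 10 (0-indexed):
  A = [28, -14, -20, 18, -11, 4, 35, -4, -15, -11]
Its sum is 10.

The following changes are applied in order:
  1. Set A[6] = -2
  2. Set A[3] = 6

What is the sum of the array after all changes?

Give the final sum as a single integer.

Initial sum: 10
Change 1: A[6] 35 -> -2, delta = -37, sum = -27
Change 2: A[3] 18 -> 6, delta = -12, sum = -39

Answer: -39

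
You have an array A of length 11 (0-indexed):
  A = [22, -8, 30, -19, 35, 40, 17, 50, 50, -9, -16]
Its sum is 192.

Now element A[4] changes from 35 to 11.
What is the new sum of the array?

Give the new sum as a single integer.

Old value at index 4: 35
New value at index 4: 11
Delta = 11 - 35 = -24
New sum = old_sum + delta = 192 + (-24) = 168

Answer: 168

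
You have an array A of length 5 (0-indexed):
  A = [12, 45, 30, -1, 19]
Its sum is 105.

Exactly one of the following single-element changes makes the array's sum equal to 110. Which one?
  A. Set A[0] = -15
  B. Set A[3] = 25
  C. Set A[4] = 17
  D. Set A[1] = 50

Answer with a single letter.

Answer: D

Derivation:
Option A: A[0] 12->-15, delta=-27, new_sum=105+(-27)=78
Option B: A[3] -1->25, delta=26, new_sum=105+(26)=131
Option C: A[4] 19->17, delta=-2, new_sum=105+(-2)=103
Option D: A[1] 45->50, delta=5, new_sum=105+(5)=110 <-- matches target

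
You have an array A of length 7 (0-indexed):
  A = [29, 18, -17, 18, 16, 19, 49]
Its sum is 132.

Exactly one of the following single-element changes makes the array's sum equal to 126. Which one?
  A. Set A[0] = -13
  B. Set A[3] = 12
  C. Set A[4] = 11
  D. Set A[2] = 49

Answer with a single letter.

Option A: A[0] 29->-13, delta=-42, new_sum=132+(-42)=90
Option B: A[3] 18->12, delta=-6, new_sum=132+(-6)=126 <-- matches target
Option C: A[4] 16->11, delta=-5, new_sum=132+(-5)=127
Option D: A[2] -17->49, delta=66, new_sum=132+(66)=198

Answer: B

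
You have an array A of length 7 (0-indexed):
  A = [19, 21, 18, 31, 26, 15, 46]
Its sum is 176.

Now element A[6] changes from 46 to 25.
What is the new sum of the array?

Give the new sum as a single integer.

Old value at index 6: 46
New value at index 6: 25
Delta = 25 - 46 = -21
New sum = old_sum + delta = 176 + (-21) = 155

Answer: 155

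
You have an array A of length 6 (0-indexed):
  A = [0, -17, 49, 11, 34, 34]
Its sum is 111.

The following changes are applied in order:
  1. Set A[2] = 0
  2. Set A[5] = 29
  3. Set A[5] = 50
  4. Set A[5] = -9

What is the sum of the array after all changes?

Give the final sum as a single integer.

Initial sum: 111
Change 1: A[2] 49 -> 0, delta = -49, sum = 62
Change 2: A[5] 34 -> 29, delta = -5, sum = 57
Change 3: A[5] 29 -> 50, delta = 21, sum = 78
Change 4: A[5] 50 -> -9, delta = -59, sum = 19

Answer: 19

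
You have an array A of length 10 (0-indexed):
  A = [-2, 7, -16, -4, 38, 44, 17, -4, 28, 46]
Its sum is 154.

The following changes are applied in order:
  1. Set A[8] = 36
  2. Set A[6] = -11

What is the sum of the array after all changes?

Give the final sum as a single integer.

Answer: 134

Derivation:
Initial sum: 154
Change 1: A[8] 28 -> 36, delta = 8, sum = 162
Change 2: A[6] 17 -> -11, delta = -28, sum = 134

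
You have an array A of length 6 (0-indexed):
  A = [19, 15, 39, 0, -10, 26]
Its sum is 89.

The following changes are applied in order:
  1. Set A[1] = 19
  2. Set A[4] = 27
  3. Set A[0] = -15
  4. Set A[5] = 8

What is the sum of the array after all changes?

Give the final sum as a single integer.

Answer: 78

Derivation:
Initial sum: 89
Change 1: A[1] 15 -> 19, delta = 4, sum = 93
Change 2: A[4] -10 -> 27, delta = 37, sum = 130
Change 3: A[0] 19 -> -15, delta = -34, sum = 96
Change 4: A[5] 26 -> 8, delta = -18, sum = 78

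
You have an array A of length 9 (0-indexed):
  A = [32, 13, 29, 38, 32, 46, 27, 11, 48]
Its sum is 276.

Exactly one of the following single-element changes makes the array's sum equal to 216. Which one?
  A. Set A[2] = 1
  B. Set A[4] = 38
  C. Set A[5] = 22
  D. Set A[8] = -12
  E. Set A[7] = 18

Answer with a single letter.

Answer: D

Derivation:
Option A: A[2] 29->1, delta=-28, new_sum=276+(-28)=248
Option B: A[4] 32->38, delta=6, new_sum=276+(6)=282
Option C: A[5] 46->22, delta=-24, new_sum=276+(-24)=252
Option D: A[8] 48->-12, delta=-60, new_sum=276+(-60)=216 <-- matches target
Option E: A[7] 11->18, delta=7, new_sum=276+(7)=283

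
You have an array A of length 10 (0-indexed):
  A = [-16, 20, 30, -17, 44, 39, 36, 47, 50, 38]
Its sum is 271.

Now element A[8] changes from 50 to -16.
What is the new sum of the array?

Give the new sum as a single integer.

Old value at index 8: 50
New value at index 8: -16
Delta = -16 - 50 = -66
New sum = old_sum + delta = 271 + (-66) = 205

Answer: 205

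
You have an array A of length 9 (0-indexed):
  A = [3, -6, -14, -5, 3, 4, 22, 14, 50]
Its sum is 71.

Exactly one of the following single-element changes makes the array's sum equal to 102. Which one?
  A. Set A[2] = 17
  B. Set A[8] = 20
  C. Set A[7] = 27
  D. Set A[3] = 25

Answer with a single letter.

Answer: A

Derivation:
Option A: A[2] -14->17, delta=31, new_sum=71+(31)=102 <-- matches target
Option B: A[8] 50->20, delta=-30, new_sum=71+(-30)=41
Option C: A[7] 14->27, delta=13, new_sum=71+(13)=84
Option D: A[3] -5->25, delta=30, new_sum=71+(30)=101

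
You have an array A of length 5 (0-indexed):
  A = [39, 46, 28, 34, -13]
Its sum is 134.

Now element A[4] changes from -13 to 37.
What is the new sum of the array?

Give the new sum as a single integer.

Old value at index 4: -13
New value at index 4: 37
Delta = 37 - -13 = 50
New sum = old_sum + delta = 134 + (50) = 184

Answer: 184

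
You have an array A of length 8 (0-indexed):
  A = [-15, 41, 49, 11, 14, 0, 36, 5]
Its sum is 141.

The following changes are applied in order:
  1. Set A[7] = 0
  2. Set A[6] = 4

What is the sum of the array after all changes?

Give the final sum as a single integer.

Answer: 104

Derivation:
Initial sum: 141
Change 1: A[7] 5 -> 0, delta = -5, sum = 136
Change 2: A[6] 36 -> 4, delta = -32, sum = 104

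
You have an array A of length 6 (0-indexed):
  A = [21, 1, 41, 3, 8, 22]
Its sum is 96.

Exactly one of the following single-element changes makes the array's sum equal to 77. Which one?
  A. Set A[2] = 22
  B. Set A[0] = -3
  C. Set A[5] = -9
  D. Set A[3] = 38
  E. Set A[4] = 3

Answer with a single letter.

Answer: A

Derivation:
Option A: A[2] 41->22, delta=-19, new_sum=96+(-19)=77 <-- matches target
Option B: A[0] 21->-3, delta=-24, new_sum=96+(-24)=72
Option C: A[5] 22->-9, delta=-31, new_sum=96+(-31)=65
Option D: A[3] 3->38, delta=35, new_sum=96+(35)=131
Option E: A[4] 8->3, delta=-5, new_sum=96+(-5)=91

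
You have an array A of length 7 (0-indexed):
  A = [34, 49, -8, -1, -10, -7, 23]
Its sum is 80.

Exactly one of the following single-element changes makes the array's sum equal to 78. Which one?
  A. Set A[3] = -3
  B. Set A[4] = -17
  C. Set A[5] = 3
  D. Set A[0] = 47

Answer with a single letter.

Answer: A

Derivation:
Option A: A[3] -1->-3, delta=-2, new_sum=80+(-2)=78 <-- matches target
Option B: A[4] -10->-17, delta=-7, new_sum=80+(-7)=73
Option C: A[5] -7->3, delta=10, new_sum=80+(10)=90
Option D: A[0] 34->47, delta=13, new_sum=80+(13)=93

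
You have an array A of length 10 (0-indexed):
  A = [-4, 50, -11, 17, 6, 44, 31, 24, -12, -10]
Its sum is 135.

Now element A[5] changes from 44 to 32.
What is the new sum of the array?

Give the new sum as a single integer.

Answer: 123

Derivation:
Old value at index 5: 44
New value at index 5: 32
Delta = 32 - 44 = -12
New sum = old_sum + delta = 135 + (-12) = 123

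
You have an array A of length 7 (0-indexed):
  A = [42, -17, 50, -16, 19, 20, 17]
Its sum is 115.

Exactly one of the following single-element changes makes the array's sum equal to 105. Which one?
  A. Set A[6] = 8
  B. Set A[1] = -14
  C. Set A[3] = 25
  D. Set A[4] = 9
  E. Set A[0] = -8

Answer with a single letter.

Option A: A[6] 17->8, delta=-9, new_sum=115+(-9)=106
Option B: A[1] -17->-14, delta=3, new_sum=115+(3)=118
Option C: A[3] -16->25, delta=41, new_sum=115+(41)=156
Option D: A[4] 19->9, delta=-10, new_sum=115+(-10)=105 <-- matches target
Option E: A[0] 42->-8, delta=-50, new_sum=115+(-50)=65

Answer: D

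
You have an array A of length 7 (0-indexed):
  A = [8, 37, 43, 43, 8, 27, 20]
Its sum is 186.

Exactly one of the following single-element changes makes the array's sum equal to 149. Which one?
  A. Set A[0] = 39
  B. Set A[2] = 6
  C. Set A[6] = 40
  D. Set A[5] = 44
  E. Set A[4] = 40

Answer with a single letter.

Answer: B

Derivation:
Option A: A[0] 8->39, delta=31, new_sum=186+(31)=217
Option B: A[2] 43->6, delta=-37, new_sum=186+(-37)=149 <-- matches target
Option C: A[6] 20->40, delta=20, new_sum=186+(20)=206
Option D: A[5] 27->44, delta=17, new_sum=186+(17)=203
Option E: A[4] 8->40, delta=32, new_sum=186+(32)=218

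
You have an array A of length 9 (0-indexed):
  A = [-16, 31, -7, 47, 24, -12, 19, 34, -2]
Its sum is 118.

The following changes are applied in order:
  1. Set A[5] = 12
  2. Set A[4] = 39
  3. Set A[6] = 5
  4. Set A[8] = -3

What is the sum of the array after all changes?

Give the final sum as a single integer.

Answer: 142

Derivation:
Initial sum: 118
Change 1: A[5] -12 -> 12, delta = 24, sum = 142
Change 2: A[4] 24 -> 39, delta = 15, sum = 157
Change 3: A[6] 19 -> 5, delta = -14, sum = 143
Change 4: A[8] -2 -> -3, delta = -1, sum = 142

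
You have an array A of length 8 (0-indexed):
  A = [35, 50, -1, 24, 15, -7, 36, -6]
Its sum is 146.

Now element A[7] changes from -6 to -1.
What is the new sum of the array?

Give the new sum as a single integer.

Answer: 151

Derivation:
Old value at index 7: -6
New value at index 7: -1
Delta = -1 - -6 = 5
New sum = old_sum + delta = 146 + (5) = 151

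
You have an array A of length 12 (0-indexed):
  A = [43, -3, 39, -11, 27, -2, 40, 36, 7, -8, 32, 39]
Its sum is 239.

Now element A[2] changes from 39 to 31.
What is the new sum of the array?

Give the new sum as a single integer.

Old value at index 2: 39
New value at index 2: 31
Delta = 31 - 39 = -8
New sum = old_sum + delta = 239 + (-8) = 231

Answer: 231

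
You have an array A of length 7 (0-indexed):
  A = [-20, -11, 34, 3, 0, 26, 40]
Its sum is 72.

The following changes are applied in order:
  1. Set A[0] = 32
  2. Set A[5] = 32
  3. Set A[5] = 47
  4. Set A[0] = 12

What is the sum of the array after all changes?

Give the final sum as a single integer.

Initial sum: 72
Change 1: A[0] -20 -> 32, delta = 52, sum = 124
Change 2: A[5] 26 -> 32, delta = 6, sum = 130
Change 3: A[5] 32 -> 47, delta = 15, sum = 145
Change 4: A[0] 32 -> 12, delta = -20, sum = 125

Answer: 125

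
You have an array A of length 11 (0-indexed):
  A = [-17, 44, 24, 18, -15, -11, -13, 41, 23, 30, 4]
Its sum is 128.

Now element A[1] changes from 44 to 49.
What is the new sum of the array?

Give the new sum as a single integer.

Answer: 133

Derivation:
Old value at index 1: 44
New value at index 1: 49
Delta = 49 - 44 = 5
New sum = old_sum + delta = 128 + (5) = 133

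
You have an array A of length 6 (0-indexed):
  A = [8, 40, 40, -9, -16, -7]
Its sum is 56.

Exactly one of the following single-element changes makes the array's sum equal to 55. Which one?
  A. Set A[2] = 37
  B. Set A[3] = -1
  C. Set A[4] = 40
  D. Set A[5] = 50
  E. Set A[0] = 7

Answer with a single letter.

Option A: A[2] 40->37, delta=-3, new_sum=56+(-3)=53
Option B: A[3] -9->-1, delta=8, new_sum=56+(8)=64
Option C: A[4] -16->40, delta=56, new_sum=56+(56)=112
Option D: A[5] -7->50, delta=57, new_sum=56+(57)=113
Option E: A[0] 8->7, delta=-1, new_sum=56+(-1)=55 <-- matches target

Answer: E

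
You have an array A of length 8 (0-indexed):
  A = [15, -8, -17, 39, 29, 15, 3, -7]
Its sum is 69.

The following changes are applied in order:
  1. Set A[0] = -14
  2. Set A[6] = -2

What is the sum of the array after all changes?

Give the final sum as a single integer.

Answer: 35

Derivation:
Initial sum: 69
Change 1: A[0] 15 -> -14, delta = -29, sum = 40
Change 2: A[6] 3 -> -2, delta = -5, sum = 35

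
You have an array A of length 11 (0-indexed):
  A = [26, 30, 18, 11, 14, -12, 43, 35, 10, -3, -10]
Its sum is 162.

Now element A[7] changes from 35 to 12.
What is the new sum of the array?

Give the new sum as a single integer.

Old value at index 7: 35
New value at index 7: 12
Delta = 12 - 35 = -23
New sum = old_sum + delta = 162 + (-23) = 139

Answer: 139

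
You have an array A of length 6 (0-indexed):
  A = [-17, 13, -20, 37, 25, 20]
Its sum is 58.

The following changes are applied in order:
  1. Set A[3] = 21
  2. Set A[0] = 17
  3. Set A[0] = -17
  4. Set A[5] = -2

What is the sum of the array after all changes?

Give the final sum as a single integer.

Initial sum: 58
Change 1: A[3] 37 -> 21, delta = -16, sum = 42
Change 2: A[0] -17 -> 17, delta = 34, sum = 76
Change 3: A[0] 17 -> -17, delta = -34, sum = 42
Change 4: A[5] 20 -> -2, delta = -22, sum = 20

Answer: 20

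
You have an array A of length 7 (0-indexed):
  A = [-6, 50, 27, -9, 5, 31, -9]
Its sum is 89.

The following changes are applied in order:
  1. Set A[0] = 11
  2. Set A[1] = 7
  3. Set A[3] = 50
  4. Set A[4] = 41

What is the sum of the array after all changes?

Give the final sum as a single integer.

Answer: 158

Derivation:
Initial sum: 89
Change 1: A[0] -6 -> 11, delta = 17, sum = 106
Change 2: A[1] 50 -> 7, delta = -43, sum = 63
Change 3: A[3] -9 -> 50, delta = 59, sum = 122
Change 4: A[4] 5 -> 41, delta = 36, sum = 158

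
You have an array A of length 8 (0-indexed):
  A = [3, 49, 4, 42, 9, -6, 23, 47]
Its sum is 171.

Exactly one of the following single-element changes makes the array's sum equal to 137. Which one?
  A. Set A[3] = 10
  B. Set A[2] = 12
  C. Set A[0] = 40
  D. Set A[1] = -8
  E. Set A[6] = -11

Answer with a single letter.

Answer: E

Derivation:
Option A: A[3] 42->10, delta=-32, new_sum=171+(-32)=139
Option B: A[2] 4->12, delta=8, new_sum=171+(8)=179
Option C: A[0] 3->40, delta=37, new_sum=171+(37)=208
Option D: A[1] 49->-8, delta=-57, new_sum=171+(-57)=114
Option E: A[6] 23->-11, delta=-34, new_sum=171+(-34)=137 <-- matches target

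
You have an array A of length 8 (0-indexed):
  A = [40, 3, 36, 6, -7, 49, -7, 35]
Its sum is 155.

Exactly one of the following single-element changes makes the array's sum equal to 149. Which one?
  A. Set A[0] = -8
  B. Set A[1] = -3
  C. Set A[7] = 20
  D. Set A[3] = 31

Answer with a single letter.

Answer: B

Derivation:
Option A: A[0] 40->-8, delta=-48, new_sum=155+(-48)=107
Option B: A[1] 3->-3, delta=-6, new_sum=155+(-6)=149 <-- matches target
Option C: A[7] 35->20, delta=-15, new_sum=155+(-15)=140
Option D: A[3] 6->31, delta=25, new_sum=155+(25)=180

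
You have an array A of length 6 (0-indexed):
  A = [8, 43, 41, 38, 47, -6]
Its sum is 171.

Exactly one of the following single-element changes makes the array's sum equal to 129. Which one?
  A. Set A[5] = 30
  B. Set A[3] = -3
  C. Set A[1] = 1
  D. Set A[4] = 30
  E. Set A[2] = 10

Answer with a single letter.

Answer: C

Derivation:
Option A: A[5] -6->30, delta=36, new_sum=171+(36)=207
Option B: A[3] 38->-3, delta=-41, new_sum=171+(-41)=130
Option C: A[1] 43->1, delta=-42, new_sum=171+(-42)=129 <-- matches target
Option D: A[4] 47->30, delta=-17, new_sum=171+(-17)=154
Option E: A[2] 41->10, delta=-31, new_sum=171+(-31)=140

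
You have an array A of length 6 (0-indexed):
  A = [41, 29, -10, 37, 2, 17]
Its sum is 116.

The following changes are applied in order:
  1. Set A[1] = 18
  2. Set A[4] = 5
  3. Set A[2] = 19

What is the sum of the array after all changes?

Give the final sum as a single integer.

Initial sum: 116
Change 1: A[1] 29 -> 18, delta = -11, sum = 105
Change 2: A[4] 2 -> 5, delta = 3, sum = 108
Change 3: A[2] -10 -> 19, delta = 29, sum = 137

Answer: 137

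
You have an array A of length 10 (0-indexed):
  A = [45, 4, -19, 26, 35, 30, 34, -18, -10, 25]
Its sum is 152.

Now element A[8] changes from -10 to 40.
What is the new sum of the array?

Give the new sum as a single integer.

Answer: 202

Derivation:
Old value at index 8: -10
New value at index 8: 40
Delta = 40 - -10 = 50
New sum = old_sum + delta = 152 + (50) = 202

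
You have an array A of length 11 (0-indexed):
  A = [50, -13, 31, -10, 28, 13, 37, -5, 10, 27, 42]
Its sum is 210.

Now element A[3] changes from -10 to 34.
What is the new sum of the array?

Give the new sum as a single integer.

Old value at index 3: -10
New value at index 3: 34
Delta = 34 - -10 = 44
New sum = old_sum + delta = 210 + (44) = 254

Answer: 254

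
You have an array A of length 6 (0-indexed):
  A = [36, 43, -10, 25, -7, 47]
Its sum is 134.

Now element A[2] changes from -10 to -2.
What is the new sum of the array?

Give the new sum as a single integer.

Old value at index 2: -10
New value at index 2: -2
Delta = -2 - -10 = 8
New sum = old_sum + delta = 134 + (8) = 142

Answer: 142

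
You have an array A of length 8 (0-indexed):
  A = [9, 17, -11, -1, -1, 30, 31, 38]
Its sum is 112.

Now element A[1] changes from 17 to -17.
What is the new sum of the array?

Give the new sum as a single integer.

Old value at index 1: 17
New value at index 1: -17
Delta = -17 - 17 = -34
New sum = old_sum + delta = 112 + (-34) = 78

Answer: 78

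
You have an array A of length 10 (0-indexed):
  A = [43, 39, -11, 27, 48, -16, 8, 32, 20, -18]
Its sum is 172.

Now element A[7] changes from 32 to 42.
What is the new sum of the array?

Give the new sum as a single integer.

Old value at index 7: 32
New value at index 7: 42
Delta = 42 - 32 = 10
New sum = old_sum + delta = 172 + (10) = 182

Answer: 182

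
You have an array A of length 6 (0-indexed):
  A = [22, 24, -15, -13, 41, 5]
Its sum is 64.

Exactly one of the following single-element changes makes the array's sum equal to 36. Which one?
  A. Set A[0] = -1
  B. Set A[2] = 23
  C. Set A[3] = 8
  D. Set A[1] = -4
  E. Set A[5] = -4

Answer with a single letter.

Answer: D

Derivation:
Option A: A[0] 22->-1, delta=-23, new_sum=64+(-23)=41
Option B: A[2] -15->23, delta=38, new_sum=64+(38)=102
Option C: A[3] -13->8, delta=21, new_sum=64+(21)=85
Option D: A[1] 24->-4, delta=-28, new_sum=64+(-28)=36 <-- matches target
Option E: A[5] 5->-4, delta=-9, new_sum=64+(-9)=55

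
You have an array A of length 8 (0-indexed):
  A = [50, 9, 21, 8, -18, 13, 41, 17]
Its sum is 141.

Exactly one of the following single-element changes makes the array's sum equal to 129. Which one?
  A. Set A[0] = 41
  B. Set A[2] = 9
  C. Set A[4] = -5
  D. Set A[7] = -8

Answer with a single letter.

Answer: B

Derivation:
Option A: A[0] 50->41, delta=-9, new_sum=141+(-9)=132
Option B: A[2] 21->9, delta=-12, new_sum=141+(-12)=129 <-- matches target
Option C: A[4] -18->-5, delta=13, new_sum=141+(13)=154
Option D: A[7] 17->-8, delta=-25, new_sum=141+(-25)=116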